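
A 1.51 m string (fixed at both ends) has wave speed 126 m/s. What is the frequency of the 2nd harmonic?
fₙ = nv/(2L) = 83.44 Hz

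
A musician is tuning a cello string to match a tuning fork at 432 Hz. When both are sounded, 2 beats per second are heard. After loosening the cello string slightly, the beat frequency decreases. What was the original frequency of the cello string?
434 Hz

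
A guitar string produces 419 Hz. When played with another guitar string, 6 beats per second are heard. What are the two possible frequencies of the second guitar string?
f₂ = 419 ± 6 Hz → 425 Hz or 413 Hz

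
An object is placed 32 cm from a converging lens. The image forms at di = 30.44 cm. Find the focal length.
1/f = 1/do + 1/di → f = 15.6 cm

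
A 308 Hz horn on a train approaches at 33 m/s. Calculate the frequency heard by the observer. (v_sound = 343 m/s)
f_obs = f·v/(v − v_s) = 340.8 Hz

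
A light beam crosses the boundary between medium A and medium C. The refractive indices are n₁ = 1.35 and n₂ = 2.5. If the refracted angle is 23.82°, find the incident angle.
sin θ₁ = (n₂/n₁)·sin θ₂ → θ₁ = 48.41°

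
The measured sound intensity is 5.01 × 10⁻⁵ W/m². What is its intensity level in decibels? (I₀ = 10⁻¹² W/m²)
β = 10·log₁₀(I/I₀) = 77 dB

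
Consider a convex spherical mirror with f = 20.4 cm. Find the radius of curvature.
R = 2|f| = 40.8 cm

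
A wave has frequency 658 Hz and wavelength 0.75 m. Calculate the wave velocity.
v = fλ = 493.5 m/s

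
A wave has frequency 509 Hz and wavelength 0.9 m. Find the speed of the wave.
v = fλ = 458.1 m/s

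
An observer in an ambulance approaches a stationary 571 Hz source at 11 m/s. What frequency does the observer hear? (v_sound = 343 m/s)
f_obs = f·(v + v_o)/v = 589.3 Hz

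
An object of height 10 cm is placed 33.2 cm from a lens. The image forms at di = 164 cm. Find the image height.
hi = (-di/do) × ho = -49.4 cm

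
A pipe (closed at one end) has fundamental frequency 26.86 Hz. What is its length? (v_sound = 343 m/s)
L = v/(4f₁) = 3.192 m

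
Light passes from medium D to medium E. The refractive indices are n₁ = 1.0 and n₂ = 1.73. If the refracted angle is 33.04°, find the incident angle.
sin θ₁ = (n₂/n₁)·sin θ₂ → θ₁ = 70.6°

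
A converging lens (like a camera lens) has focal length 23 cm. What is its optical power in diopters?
P = 1/f = 4.348 D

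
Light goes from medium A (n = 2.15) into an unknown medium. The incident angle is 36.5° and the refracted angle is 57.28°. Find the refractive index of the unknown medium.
n₂ = n₁·sin θ₁ / sin θ₂ = 1.52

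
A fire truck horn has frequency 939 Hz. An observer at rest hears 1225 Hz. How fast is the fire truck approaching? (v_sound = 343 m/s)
v_s = v·(1 − f/f_obs) = 80.08 m/s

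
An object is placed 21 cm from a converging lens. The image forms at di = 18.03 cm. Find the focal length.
1/f = 1/do + 1/di → f = 9.701 cm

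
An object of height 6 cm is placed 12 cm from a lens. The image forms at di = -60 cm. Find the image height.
hi = (-di/do) × ho = 30 cm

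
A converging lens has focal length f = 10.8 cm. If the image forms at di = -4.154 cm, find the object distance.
1/do = 1/f − 1/di → do = 3 cm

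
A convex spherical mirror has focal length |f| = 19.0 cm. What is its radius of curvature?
R = 2|f| = 38 cm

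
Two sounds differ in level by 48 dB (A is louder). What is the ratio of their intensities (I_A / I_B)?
I_A/I_B = 10^(Δβ/10) = 63100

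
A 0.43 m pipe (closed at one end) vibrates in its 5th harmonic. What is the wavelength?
λₙ = 4L/n = 0.344 m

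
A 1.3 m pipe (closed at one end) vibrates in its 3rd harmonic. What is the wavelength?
λₙ = 4L/n = 1.733 m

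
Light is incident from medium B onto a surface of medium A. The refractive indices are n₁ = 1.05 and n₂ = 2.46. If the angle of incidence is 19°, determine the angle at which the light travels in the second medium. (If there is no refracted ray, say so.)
sin θ₂ = (n₁/n₂)·sin θ₁ = 0.139 → θ₂ = 7.988°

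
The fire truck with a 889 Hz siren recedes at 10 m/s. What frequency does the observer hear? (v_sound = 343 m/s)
f_obs = f·v/(v + v_s) = 863.8 Hz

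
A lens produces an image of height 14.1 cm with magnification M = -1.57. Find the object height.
ho = |hi|/|M| = 8.981 cm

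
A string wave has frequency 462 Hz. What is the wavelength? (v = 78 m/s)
λ = v/f = 0.1688 m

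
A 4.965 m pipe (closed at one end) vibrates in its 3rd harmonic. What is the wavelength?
λₙ = 4L/n = 6.62 m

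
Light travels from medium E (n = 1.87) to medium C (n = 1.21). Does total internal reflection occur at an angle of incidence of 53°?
θc = arcsin(n₂/n₁) = 40.32°; 53° > θc, so yes — total internal reflection.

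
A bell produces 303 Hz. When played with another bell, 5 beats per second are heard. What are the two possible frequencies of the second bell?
f₂ = 303 ± 5 Hz → 308 Hz or 298 Hz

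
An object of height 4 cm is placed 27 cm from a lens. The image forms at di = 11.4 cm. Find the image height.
hi = (-di/do) × ho = -1.689 cm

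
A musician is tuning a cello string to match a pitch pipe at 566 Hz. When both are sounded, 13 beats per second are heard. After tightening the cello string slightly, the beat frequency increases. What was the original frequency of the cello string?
579 Hz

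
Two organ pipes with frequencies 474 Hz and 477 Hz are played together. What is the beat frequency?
3 Hz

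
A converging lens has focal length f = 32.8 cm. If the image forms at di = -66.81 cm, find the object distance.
1/do = 1/f − 1/di → do = 22 cm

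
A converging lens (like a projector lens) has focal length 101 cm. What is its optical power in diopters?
P = 1/f = 0.9901 D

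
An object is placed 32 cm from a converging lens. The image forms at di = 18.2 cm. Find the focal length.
1/f = 1/do + 1/di → f = 11.6 cm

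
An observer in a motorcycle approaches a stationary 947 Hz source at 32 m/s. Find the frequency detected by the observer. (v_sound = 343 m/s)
f_obs = f·(v + v_o)/v = 1035 Hz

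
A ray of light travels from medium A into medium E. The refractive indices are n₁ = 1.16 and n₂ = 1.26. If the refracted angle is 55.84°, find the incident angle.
sin θ₁ = (n₂/n₁)·sin θ₂ → θ₁ = 64°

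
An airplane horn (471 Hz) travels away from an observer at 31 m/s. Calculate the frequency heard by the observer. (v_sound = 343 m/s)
f_obs = f·v/(v + v_s) = 432 Hz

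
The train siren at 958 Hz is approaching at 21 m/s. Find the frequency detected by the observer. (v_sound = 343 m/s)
f_obs = f·v/(v − v_s) = 1020 Hz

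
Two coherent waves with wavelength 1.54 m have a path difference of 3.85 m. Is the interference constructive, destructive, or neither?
destructive — path difference = 2.5λ, an odd multiple of λ/2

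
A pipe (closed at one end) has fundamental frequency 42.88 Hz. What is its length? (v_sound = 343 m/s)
L = v/(4f₁) = 2 m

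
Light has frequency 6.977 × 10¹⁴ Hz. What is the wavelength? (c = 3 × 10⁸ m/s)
λ = c/f = 430 nm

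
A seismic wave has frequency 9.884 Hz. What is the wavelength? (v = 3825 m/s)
λ = v/f = 387 m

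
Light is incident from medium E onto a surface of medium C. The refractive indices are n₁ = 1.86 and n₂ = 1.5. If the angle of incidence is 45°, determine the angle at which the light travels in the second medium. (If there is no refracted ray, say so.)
sin θ₂ = (n₁/n₂)·sin θ₁ = 0.8768 → θ₂ = 61.26°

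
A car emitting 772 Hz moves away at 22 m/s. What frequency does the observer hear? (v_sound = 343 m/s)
f_obs = f·v/(v + v_s) = 725.5 Hz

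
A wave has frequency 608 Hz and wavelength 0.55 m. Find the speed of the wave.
v = fλ = 334.4 m/s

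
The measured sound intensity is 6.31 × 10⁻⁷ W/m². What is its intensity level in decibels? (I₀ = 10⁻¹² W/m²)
β = 10·log₁₀(I/I₀) = 58 dB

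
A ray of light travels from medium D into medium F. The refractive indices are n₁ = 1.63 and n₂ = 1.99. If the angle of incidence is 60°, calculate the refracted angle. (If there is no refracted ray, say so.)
sin θ₂ = (n₁/n₂)·sin θ₁ = 0.7094 → θ₂ = 45.18°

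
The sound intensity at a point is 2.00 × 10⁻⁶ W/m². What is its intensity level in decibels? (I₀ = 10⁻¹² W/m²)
β = 10·log₁₀(I/I₀) = 63.01 dB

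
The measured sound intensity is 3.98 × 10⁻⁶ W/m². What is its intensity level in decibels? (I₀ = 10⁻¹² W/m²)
β = 10·log₁₀(I/I₀) = 66 dB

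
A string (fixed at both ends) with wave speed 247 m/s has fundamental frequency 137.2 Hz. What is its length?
L = v/(2f₁) = 0.9001 m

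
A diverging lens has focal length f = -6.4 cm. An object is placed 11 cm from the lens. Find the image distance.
1/di = 1/f − 1/do → di = -4.046 cm (virtual image)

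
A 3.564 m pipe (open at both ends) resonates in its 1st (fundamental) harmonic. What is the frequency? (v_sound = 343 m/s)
fₙ = nv/(2L) = 48.12 Hz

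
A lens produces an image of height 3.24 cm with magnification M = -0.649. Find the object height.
ho = |hi|/|M| = 4.992 cm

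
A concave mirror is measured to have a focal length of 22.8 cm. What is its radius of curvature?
R = 2|f| = 45.6 cm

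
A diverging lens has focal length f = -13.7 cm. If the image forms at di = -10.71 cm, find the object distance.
1/do = 1/f − 1/di → do = 49.07 cm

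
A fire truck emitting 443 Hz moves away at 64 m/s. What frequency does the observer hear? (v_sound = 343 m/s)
f_obs = f·v/(v + v_s) = 373.3 Hz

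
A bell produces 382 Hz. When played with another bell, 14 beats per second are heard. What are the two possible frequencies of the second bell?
f₂ = 382 ± 14 Hz → 396 Hz or 368 Hz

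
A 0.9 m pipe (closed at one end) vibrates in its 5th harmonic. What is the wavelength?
λₙ = 4L/n = 0.72 m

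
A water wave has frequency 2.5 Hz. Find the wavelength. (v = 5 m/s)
λ = v/f = 2 m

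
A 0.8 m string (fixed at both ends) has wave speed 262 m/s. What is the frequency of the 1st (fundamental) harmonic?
fₙ = nv/(2L) = 163.8 Hz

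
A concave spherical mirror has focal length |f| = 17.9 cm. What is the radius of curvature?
R = 2|f| = 35.8 cm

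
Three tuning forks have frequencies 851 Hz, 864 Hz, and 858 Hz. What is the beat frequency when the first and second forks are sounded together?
13 Hz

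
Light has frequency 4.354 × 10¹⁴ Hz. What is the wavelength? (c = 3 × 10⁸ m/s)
λ = c/f = 689 nm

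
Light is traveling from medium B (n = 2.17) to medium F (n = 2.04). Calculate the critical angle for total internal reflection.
θc = arcsin(n₂/n₁) = 70.07°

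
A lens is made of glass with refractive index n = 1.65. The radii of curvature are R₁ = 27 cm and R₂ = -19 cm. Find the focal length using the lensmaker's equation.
1/f = (n − 1)(1/R₁ − 1/R₂) → f = 17.16 cm (converging lens)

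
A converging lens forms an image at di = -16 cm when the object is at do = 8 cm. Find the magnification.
M = −di/do = 2 (upright image)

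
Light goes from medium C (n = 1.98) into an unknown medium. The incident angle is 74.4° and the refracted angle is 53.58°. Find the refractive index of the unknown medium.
n₂ = n₁·sin θ₁ / sin θ₂ = 2.37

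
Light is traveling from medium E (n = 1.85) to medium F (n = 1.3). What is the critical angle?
θc = arcsin(n₂/n₁) = 44.64°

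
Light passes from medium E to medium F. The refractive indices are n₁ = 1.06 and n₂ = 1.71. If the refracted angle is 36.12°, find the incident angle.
sin θ₁ = (n₂/n₁)·sin θ₂ → θ₁ = 71.98°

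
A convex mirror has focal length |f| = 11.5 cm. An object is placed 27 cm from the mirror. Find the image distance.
f = −11.5 cm (convex); 1/di = 1/f − 1/do → di = -8.065 cm (virtual image, behind mirror)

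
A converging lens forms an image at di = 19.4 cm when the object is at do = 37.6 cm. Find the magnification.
M = −di/do = -0.516 (inverted image)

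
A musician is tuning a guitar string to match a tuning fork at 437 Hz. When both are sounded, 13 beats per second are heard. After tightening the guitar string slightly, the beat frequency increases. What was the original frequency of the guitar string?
450 Hz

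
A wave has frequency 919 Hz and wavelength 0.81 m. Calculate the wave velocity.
v = fλ = 744.4 m/s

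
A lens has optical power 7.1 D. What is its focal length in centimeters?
f = 1/P = 14.08 cm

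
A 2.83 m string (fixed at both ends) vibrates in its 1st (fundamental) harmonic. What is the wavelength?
λₙ = 2L/n = 5.66 m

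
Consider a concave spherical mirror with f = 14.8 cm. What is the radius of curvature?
R = 2|f| = 29.6 cm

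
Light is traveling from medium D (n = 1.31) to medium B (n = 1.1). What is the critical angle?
θc = arcsin(n₂/n₁) = 57.11°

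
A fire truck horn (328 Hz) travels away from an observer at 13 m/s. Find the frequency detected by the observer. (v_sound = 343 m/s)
f_obs = f·v/(v + v_s) = 316 Hz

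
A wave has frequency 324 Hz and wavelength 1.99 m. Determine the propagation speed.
v = fλ = 644.8 m/s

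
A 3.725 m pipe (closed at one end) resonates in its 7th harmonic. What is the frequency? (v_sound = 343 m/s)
fₙ = nv/(4L) = 161.1 Hz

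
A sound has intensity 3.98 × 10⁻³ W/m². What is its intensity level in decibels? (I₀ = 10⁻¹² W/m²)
β = 10·log₁₀(I/I₀) = 96 dB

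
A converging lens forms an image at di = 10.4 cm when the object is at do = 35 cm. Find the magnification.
M = −di/do = -0.2971 (inverted image)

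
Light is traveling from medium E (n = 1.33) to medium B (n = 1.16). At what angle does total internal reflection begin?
θc = arcsin(n₂/n₁) = 60.71°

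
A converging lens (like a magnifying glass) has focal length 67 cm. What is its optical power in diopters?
P = 1/f = 1.493 D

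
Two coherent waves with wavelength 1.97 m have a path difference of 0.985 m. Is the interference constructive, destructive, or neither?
destructive — path difference = 0.5λ, an odd multiple of λ/2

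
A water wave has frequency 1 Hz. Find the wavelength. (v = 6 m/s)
λ = v/f = 6 m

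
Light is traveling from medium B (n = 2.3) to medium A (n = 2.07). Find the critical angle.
θc = arcsin(n₂/n₁) = 64.16°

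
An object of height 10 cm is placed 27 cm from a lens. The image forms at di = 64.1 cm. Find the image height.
hi = (-di/do) × ho = -23.74 cm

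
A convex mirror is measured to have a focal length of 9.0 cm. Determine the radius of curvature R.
R = 2|f| = 18 cm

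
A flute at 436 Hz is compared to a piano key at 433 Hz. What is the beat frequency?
3 Hz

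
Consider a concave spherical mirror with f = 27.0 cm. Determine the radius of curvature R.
R = 2|f| = 54 cm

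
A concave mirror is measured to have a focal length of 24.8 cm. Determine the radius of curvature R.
R = 2|f| = 49.6 cm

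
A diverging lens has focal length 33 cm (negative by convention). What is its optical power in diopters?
P = 1/f = -3.03 D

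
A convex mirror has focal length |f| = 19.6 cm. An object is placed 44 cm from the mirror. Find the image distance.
f = −19.6 cm (convex); 1/di = 1/f − 1/do → di = -13.56 cm (virtual image, behind mirror)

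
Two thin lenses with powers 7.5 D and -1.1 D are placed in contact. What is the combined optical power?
P_total = P₁ + P₂ = 6.4 D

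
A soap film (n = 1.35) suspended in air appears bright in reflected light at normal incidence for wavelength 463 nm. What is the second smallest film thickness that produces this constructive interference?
2nt = (m − ½)λ with m = 2 → t = (m − ½)λ/(2n) = 257.2 nm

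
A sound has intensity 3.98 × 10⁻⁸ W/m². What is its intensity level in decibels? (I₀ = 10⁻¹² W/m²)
β = 10·log₁₀(I/I₀) = 46 dB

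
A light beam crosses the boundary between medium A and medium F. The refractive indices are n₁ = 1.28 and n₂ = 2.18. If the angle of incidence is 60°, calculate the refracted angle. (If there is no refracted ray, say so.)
sin θ₂ = (n₁/n₂)·sin θ₁ = 0.5085 → θ₂ = 30.56°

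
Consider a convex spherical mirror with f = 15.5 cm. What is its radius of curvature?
R = 2|f| = 31 cm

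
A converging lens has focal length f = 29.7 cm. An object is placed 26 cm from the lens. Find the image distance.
1/di = 1/f − 1/do → di = -208.7 cm (virtual image)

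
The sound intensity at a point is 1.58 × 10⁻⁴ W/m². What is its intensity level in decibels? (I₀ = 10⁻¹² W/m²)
β = 10·log₁₀(I/I₀) = 81.99 dB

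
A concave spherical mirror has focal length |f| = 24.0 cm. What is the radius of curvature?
R = 2|f| = 48 cm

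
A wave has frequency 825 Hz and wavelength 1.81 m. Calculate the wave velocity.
v = fλ = 1493 m/s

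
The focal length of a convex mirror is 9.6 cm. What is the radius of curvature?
R = 2|f| = 19.2 cm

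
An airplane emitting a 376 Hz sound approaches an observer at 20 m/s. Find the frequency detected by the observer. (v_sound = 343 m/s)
f_obs = f·v/(v − v_s) = 399.3 Hz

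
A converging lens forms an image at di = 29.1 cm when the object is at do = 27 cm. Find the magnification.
M = −di/do = -1.078 (inverted image)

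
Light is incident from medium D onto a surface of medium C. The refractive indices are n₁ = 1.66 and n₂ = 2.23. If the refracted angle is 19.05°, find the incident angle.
sin θ₁ = (n₂/n₁)·sin θ₂ → θ₁ = 26.01°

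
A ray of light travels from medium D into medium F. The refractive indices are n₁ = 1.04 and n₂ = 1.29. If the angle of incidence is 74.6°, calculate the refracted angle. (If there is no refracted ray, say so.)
sin θ₂ = (n₁/n₂)·sin θ₁ = 0.7773 → θ₂ = 51.01°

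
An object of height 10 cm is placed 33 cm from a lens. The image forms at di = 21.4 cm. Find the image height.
hi = (-di/do) × ho = -6.485 cm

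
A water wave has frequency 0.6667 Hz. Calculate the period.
T = 1/f = 1.5 s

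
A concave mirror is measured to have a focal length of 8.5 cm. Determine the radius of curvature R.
R = 2|f| = 17 cm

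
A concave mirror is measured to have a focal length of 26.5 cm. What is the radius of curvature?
R = 2|f| = 53 cm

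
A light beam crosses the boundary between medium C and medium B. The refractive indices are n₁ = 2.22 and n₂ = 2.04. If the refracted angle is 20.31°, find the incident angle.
sin θ₁ = (n₂/n₁)·sin θ₂ → θ₁ = 18.6°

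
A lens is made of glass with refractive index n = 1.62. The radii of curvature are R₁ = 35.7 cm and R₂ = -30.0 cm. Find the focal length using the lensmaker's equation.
1/f = (n − 1)(1/R₁ − 1/R₂) → f = 26.29 cm (converging lens)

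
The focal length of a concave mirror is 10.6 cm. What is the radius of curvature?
R = 2|f| = 21.2 cm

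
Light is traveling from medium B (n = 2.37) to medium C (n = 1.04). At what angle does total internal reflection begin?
θc = arcsin(n₂/n₁) = 26.03°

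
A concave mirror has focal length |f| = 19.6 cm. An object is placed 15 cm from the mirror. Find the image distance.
f = +19.6 cm (concave); 1/di = 1/f − 1/do → di = -63.91 cm (virtual image, behind mirror)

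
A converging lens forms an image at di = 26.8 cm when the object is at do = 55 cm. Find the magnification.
M = −di/do = -0.4873 (inverted image)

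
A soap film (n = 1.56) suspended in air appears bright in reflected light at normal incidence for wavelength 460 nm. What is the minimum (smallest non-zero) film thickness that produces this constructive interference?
2nt = (m − ½)λ with m = 1 → t = (m − ½)λ/(2n) = 73.72 nm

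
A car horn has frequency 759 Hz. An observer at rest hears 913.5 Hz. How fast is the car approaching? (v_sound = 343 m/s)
v_s = v·(1 − f/f_obs) = 58.01 m/s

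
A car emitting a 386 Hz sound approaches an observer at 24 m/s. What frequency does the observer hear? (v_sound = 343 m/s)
f_obs = f·v/(v − v_s) = 415 Hz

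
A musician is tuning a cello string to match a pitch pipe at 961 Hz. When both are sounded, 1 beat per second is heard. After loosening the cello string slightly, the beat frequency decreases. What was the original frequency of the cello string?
962 Hz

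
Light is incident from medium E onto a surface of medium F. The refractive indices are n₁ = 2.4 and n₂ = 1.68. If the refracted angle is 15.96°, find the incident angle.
sin θ₁ = (n₂/n₁)·sin θ₂ → θ₁ = 11.1°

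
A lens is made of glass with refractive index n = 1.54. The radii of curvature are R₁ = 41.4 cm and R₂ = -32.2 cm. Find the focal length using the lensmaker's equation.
1/f = (n − 1)(1/R₁ − 1/R₂) → f = 33.54 cm (converging lens)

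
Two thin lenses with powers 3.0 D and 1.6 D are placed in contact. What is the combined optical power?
P_total = P₁ + P₂ = 4.6 D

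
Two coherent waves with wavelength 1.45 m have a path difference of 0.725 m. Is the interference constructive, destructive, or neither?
destructive — path difference = 0.5λ, an odd multiple of λ/2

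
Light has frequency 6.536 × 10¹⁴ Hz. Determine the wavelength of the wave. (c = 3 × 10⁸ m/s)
λ = c/f = 459 nm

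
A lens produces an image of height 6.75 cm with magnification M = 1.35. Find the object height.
ho = |hi|/|M| = 5 cm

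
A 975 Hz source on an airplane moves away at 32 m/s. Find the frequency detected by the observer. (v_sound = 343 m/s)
f_obs = f·v/(v + v_s) = 891.8 Hz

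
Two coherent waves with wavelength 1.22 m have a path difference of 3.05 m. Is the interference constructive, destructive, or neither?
destructive — path difference = 2.5λ, an odd multiple of λ/2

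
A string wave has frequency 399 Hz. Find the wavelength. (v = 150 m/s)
λ = v/f = 0.3759 m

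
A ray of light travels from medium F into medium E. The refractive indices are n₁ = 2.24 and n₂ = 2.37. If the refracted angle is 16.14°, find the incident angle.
sin θ₁ = (n₂/n₁)·sin θ₂ → θ₁ = 17.1°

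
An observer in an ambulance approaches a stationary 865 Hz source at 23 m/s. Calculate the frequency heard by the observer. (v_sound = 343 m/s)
f_obs = f·(v + v_o)/v = 923 Hz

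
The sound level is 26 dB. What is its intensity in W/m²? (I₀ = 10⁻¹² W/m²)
I = I₀·10^(β/10) = 3.98 × 10⁻¹⁰ W/m²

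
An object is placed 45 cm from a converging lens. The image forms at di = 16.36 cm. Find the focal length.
1/f = 1/do + 1/di → f = 12 cm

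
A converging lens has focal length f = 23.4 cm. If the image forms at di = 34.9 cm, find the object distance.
1/do = 1/f − 1/di → do = 71.01 cm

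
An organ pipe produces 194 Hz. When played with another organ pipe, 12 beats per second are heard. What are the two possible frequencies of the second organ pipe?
f₂ = 194 ± 12 Hz → 206 Hz or 182 Hz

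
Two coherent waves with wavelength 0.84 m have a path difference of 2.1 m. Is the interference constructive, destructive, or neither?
destructive — path difference = 2.5λ, an odd multiple of λ/2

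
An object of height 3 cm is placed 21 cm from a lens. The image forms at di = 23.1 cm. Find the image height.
hi = (-di/do) × ho = -3.3 cm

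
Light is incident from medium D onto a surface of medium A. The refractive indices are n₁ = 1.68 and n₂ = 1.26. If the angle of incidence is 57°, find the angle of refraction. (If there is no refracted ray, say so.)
sin θ₂ = (n₁/n₂)·sin θ₁ = 1.118 > 1, so there is no refracted ray — the light undergoes total internal reflection.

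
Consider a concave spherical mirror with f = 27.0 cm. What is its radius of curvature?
R = 2|f| = 54 cm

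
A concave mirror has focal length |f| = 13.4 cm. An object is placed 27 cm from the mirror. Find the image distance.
f = +13.4 cm (concave); 1/di = 1/f − 1/do → di = 26.6 cm (real image, in front of mirror)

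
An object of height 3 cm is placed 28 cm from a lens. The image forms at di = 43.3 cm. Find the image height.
hi = (-di/do) × ho = -4.639 cm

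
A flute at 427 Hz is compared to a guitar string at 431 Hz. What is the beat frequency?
4 Hz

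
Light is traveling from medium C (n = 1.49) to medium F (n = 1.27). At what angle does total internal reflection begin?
θc = arcsin(n₂/n₁) = 58.47°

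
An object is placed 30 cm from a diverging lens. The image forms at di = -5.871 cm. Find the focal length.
1/f = 1/do + 1/di → f = -7.3 cm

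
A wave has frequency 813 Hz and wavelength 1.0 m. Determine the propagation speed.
v = fλ = 813 m/s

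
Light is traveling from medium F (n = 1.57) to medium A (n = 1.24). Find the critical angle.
θc = arcsin(n₂/n₁) = 52.17°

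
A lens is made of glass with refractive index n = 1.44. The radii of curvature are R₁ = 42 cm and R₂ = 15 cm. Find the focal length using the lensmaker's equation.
1/f = (n − 1)(1/R₁ − 1/R₂) → f = -53.03 cm (diverging lens)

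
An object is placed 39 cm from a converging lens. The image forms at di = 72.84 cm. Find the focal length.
1/f = 1/do + 1/di → f = 25.4 cm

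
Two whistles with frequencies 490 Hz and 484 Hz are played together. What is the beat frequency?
6 Hz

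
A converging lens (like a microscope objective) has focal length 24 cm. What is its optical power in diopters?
P = 1/f = 4.167 D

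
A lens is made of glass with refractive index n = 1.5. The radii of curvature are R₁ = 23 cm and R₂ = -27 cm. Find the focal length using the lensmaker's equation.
1/f = (n − 1)(1/R₁ − 1/R₂) → f = 24.84 cm (converging lens)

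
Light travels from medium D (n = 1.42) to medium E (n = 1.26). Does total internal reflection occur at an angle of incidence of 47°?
θc = arcsin(n₂/n₁) = 62.54°; 47° < θc, so no — the ray refracts.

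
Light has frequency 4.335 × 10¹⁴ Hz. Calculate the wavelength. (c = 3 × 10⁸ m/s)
λ = c/f = 692 nm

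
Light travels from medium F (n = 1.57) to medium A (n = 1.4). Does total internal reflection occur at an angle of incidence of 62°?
θc = arcsin(n₂/n₁) = 63.09°; 62° < θc, so no — the ray refracts.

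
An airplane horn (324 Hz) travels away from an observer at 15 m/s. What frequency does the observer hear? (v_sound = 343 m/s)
f_obs = f·v/(v + v_s) = 310.4 Hz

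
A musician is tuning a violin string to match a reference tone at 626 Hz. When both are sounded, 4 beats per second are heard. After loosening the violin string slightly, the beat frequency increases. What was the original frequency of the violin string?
622 Hz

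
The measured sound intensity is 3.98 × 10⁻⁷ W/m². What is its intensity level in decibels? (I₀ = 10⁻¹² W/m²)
β = 10·log₁₀(I/I₀) = 56 dB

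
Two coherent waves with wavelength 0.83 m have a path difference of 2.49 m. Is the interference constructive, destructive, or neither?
constructive — path difference = 3λ, a whole number of wavelengths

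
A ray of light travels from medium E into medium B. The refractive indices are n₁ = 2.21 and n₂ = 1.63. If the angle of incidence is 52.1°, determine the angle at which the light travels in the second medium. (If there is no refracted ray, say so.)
sin θ₂ = (n₁/n₂)·sin θ₁ = 1.07 > 1, so there is no refracted ray — the light undergoes total internal reflection.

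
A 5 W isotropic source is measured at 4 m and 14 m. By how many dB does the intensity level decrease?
Δβ = 20·log₁₀(r₂/r₁) = 10.88 dB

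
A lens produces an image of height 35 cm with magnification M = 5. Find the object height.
ho = |hi|/|M| = 7 cm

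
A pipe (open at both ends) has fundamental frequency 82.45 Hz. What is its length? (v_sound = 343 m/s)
L = v/(2f₁) = 2.08 m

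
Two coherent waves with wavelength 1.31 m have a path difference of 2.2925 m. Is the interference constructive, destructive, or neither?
neither (partial) — path difference = 1.75λ, neither a whole number of wavelengths nor an odd multiple of λ/2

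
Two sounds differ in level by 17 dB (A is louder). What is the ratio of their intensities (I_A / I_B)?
I_A/I_B = 10^(Δβ/10) = 50.12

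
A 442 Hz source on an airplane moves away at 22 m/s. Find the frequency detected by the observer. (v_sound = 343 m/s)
f_obs = f·v/(v + v_s) = 415.4 Hz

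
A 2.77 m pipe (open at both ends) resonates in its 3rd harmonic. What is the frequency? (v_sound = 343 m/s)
fₙ = nv/(2L) = 185.7 Hz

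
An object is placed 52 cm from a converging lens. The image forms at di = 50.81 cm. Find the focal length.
1/f = 1/do + 1/di → f = 25.7 cm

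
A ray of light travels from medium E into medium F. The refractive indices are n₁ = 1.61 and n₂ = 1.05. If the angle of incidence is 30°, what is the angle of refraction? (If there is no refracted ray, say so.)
sin θ₂ = (n₁/n₂)·sin θ₁ = 0.7667 → θ₂ = 50.06°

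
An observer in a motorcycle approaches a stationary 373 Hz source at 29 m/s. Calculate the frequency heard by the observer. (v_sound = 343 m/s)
f_obs = f·(v + v_o)/v = 404.5 Hz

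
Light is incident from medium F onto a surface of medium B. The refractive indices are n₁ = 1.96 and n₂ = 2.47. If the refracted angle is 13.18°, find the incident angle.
sin θ₁ = (n₂/n₁)·sin θ₂ → θ₁ = 16.7°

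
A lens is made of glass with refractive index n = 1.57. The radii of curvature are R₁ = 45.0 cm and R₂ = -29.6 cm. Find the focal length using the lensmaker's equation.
1/f = (n − 1)(1/R₁ − 1/R₂) → f = 31.32 cm (converging lens)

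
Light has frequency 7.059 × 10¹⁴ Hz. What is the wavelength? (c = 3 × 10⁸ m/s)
λ = c/f = 425 nm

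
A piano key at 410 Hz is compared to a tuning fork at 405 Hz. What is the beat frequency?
5 Hz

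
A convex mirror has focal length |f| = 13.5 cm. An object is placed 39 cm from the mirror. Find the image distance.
f = −13.5 cm (convex); 1/di = 1/f − 1/do → di = -10.03 cm (virtual image, behind mirror)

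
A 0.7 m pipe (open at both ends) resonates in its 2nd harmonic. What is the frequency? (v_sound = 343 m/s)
fₙ = nv/(2L) = 490 Hz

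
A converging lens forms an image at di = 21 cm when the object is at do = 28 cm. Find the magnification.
M = −di/do = -0.75 (inverted image)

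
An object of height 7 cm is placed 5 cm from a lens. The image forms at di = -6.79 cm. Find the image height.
hi = (-di/do) × ho = 9.506 cm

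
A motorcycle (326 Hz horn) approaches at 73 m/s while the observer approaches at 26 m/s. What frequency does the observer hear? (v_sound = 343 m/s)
f_obs = f·(v + v_o)/(v − v_s) = 445.5 Hz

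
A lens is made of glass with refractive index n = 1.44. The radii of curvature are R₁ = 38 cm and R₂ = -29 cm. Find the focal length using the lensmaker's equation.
1/f = (n − 1)(1/R₁ − 1/R₂) → f = 37.38 cm (converging lens)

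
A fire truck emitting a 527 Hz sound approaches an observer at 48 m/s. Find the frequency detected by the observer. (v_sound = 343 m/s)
f_obs = f·v/(v − v_s) = 612.7 Hz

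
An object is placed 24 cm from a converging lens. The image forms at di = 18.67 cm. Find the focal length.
1/f = 1/do + 1/di → f = 10.5 cm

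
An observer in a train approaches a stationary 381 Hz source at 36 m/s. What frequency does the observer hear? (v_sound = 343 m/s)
f_obs = f·(v + v_o)/v = 421 Hz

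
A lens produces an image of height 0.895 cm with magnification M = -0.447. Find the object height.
ho = |hi|/|M| = 2.002 cm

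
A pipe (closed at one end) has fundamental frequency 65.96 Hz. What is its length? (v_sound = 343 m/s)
L = v/(4f₁) = 1.3 m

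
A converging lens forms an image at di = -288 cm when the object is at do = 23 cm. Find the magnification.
M = −di/do = 12.52 (upright image)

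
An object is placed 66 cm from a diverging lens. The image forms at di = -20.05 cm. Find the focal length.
1/f = 1/do + 1/di → f = -28.8 cm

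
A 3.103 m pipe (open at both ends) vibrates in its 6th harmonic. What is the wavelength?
λₙ = 2L/n = 1.034 m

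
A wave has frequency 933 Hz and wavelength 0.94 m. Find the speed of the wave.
v = fλ = 877 m/s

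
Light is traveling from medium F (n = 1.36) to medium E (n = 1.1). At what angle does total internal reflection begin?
θc = arcsin(n₂/n₁) = 53.98°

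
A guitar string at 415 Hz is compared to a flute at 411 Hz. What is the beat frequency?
4 Hz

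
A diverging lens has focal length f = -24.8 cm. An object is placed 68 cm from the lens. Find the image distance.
1/di = 1/f − 1/do → di = -18.17 cm (virtual image)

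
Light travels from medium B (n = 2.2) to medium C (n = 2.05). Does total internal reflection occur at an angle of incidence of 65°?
θc = arcsin(n₂/n₁) = 68.72°; 65° < θc, so no — the ray refracts.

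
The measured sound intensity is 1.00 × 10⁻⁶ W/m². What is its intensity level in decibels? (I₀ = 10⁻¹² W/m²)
β = 10·log₁₀(I/I₀) = 60 dB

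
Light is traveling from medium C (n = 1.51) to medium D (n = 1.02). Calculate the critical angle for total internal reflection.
θc = arcsin(n₂/n₁) = 42.49°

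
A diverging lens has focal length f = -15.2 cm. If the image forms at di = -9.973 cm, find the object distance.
1/do = 1/f − 1/di → do = 29 cm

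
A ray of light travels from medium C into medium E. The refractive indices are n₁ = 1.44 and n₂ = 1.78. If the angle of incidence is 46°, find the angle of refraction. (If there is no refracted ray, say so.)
sin θ₂ = (n₁/n₂)·sin θ₁ = 0.5819 → θ₂ = 35.59°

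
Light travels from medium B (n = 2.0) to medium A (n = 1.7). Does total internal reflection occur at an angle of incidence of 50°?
θc = arcsin(n₂/n₁) = 58.21°; 50° < θc, so no — the ray refracts.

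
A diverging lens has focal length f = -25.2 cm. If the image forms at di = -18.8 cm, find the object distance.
1/do = 1/f − 1/di → do = 74.02 cm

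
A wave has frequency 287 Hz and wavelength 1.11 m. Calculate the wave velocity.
v = fλ = 318.6 m/s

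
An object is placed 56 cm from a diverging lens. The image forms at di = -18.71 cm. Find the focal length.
1/f = 1/do + 1/di → f = -28.1 cm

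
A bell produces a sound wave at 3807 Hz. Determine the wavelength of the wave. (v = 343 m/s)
λ = v/f = 0.0901 m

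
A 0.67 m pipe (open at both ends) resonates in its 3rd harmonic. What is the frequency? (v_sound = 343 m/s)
fₙ = nv/(2L) = 767.9 Hz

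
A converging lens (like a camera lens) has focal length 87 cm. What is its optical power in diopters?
P = 1/f = 1.149 D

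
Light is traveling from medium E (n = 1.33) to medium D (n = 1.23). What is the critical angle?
θc = arcsin(n₂/n₁) = 67.64°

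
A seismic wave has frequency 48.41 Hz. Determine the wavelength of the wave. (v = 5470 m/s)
λ = v/f = 113 m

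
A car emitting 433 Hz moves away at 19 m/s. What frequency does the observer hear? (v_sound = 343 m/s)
f_obs = f·v/(v + v_s) = 410.3 Hz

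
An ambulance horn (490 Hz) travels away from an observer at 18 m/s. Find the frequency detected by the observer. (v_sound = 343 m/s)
f_obs = f·v/(v + v_s) = 465.6 Hz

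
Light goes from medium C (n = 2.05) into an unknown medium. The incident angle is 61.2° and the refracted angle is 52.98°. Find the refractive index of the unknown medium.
n₂ = n₁·sin θ₁ / sin θ₂ = 2.25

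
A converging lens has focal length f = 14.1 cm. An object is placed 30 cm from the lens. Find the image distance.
1/di = 1/f − 1/do → di = 26.6 cm (real image)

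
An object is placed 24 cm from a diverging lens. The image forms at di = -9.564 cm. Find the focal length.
1/f = 1/do + 1/di → f = -15.9 cm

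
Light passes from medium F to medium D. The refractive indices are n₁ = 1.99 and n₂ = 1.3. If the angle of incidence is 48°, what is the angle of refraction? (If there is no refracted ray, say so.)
sin θ₂ = (n₁/n₂)·sin θ₁ = 1.138 > 1, so there is no refracted ray — the light undergoes total internal reflection.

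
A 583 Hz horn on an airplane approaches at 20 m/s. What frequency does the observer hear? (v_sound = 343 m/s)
f_obs = f·v/(v − v_s) = 619.1 Hz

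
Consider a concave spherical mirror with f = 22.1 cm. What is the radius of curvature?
R = 2|f| = 44.2 cm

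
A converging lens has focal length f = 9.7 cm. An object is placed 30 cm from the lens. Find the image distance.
1/di = 1/f − 1/do → di = 14.33 cm (real image)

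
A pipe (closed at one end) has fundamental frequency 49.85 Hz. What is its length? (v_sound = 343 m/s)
L = v/(4f₁) = 1.72 m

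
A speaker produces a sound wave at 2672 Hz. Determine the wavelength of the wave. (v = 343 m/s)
λ = v/f = 0.1284 m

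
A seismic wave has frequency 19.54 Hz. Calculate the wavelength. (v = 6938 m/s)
λ = v/f = 355.1 m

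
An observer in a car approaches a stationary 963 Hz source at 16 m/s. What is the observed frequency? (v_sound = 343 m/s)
f_obs = f·(v + v_o)/v = 1008 Hz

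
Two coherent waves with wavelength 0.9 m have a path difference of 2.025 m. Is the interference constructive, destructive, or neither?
neither (partial) — path difference = 2.25λ, neither a whole number of wavelengths nor an odd multiple of λ/2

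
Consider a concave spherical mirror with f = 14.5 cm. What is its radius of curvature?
R = 2|f| = 29 cm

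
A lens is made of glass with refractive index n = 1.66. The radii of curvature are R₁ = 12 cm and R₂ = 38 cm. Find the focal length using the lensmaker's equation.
1/f = (n − 1)(1/R₁ − 1/R₂) → f = 26.57 cm (converging lens)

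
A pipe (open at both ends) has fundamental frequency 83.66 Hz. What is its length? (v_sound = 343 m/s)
L = v/(2f₁) = 2.05 m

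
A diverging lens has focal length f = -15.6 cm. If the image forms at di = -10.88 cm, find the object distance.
1/do = 1/f − 1/di → do = 35.96 cm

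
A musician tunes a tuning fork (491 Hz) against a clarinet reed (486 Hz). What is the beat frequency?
5 Hz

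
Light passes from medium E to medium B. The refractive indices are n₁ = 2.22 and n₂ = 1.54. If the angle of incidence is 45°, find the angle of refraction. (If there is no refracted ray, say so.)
sin θ₂ = (n₁/n₂)·sin θ₁ = 1.019 > 1, so there is no refracted ray — the light undergoes total internal reflection.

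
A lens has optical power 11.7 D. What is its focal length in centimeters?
f = 1/P = 8.547 cm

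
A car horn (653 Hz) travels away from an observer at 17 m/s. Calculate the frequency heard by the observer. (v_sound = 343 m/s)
f_obs = f·v/(v + v_s) = 622.2 Hz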